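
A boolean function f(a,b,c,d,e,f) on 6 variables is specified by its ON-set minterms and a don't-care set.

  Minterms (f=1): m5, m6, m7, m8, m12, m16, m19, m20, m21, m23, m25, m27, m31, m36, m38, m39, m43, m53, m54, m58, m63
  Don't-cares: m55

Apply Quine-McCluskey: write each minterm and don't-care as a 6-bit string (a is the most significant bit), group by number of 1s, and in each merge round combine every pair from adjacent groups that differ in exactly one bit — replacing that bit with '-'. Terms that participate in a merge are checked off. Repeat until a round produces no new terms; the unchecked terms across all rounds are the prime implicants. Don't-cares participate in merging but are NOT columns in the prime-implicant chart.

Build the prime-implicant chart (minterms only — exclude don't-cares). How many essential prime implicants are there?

size-2^0 implicants → 000101(✓)  000110(✓)  000111(✓)  001000(✓)  001100(✓)  010000(✓)  010011(✓)  010100(✓)  010101(✓)  010111(✓)  011001(✓)  011011(✓)  011111(✓)  100100(✓)  100110(✓)  100111(✓)  101011  110101(✓)  110110(✓)  110111(✓)  111010  111111(✓)
size-2^1 implicants → -00110(✓)  -00111(✓)  -10101(✓)  -10111(✓)  -11111(✓)  0-0101(✓)  0-0111(✓)  0001-1(✓)  00011-(✓)  001-00  01-011(✓)  01-111(✓)  010-00  010-11(✓)  0101-1(✓)  01010-  011-11(✓)  0110-1  1-0110(✓)  1-0111(✓)  1001-0  10011-(✓)  11-111(✓)  1101-1(✓)  11011-(✓)
size-2^2 implicants → --0111  -0011-  -1-111  -101-1  0-01-1  01--11  1-011-
Unchecked terms (primes): --0111, -0011-, -1-111, -101-1, 0-01-1, 001-00, 01--11, 010-00, 01010-, 0110-1, 1-011-, 1001-0, 101011, 111010
Minterm coverage:
  m5 ⊆ 0-01-1 [E]
  m6 ⊆ -0011- [E]
  m7 ⊆ --0111,-0011-,0-01-1
  m8 ⊆ 001-00 [E]
  m12 ⊆ 001-00 [E]
  m16 ⊆ 010-00 [E]
  m19 ⊆ 01--11 [E]
  m20 ⊆ 010-00,01010-
  m21 ⊆ -101-1,0-01-1,01010-
  m23 ⊆ --0111,-1-111,-101-1,0-01-1,01--11
  m25 ⊆ 0110-1 [E]
  m27 ⊆ 01--11,0110-1
  m31 ⊆ -1-111,01--11
  m36 ⊆ 1001-0 [E]
  m38 ⊆ -0011-,1-011-,1001-0
  m39 ⊆ --0111,-0011-,1-011-
  m43 ⊆ 101011 [E]
  m53 ⊆ -101-1 [E]
  m54 ⊆ 1-011- [E]
  m58 ⊆ 111010 [E]
  m63 ⊆ -1-111 [E]
E = {-0011-, -1-111, -101-1, 0-01-1, 001-00, 01--11, 010-00, 0110-1, 1-011-, 1001-0, 101011, 111010}

12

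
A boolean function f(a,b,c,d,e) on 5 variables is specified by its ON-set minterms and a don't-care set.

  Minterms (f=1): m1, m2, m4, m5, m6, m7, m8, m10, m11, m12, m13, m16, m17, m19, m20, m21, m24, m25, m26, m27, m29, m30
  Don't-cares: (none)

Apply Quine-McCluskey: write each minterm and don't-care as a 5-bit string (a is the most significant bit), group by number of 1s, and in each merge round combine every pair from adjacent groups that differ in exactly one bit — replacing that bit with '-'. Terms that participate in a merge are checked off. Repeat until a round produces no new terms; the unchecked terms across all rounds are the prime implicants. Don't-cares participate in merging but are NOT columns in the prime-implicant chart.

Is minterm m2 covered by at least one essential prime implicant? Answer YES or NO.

NO

Round 0: 00001✓ 00010✓ 00100✓ 00101✓ 00110✓ 00111✓ 01000✓ 01010✓ 01011✓ 01100✓ 01101✓ 10000✓ 10001✓ 10011✓ 10100✓ 10101✓ 11000✓ 11001✓ 11010✓ 11011✓ 11101✓ 11110✓
Round 1: -0001✓ -0100✓ -0101✓ -1000✓ -1010✓ -1011✓ -1101✓ 0-010 0-100✓ 0-101✓ 00-01✓ 00-10 001-0✓ 001-1✓ 0010-✓ 0011-✓ 01-00 010-0✓ 0101-✓ 0110-✓ 1-000✓ 1-001✓ 1-011✓ 1-101✓ 10-00✓ 10-01✓ 100-1✓ 1000-✓ 1010-✓ 11-01✓ 11-10 110-0✓ 110-1✓ 1100-✓ 1101-✓
Round 2: --101 -0-01 -010- -10-0 -101- 0-10- 001-- 1--01 1-0-1 1-00- 10-0- 110--
PIs = {--101, -0-01, -010-, -10-0, -101-, 0-010, 0-10-, 00-10, 001--, 01-00, 1--01, 1-0-1, 1-00-, 10-0-, 11-10, 110--}
Coverage chart:
  m1: -0-01 ←essential
  m2: 0-010,00-10
  m4: -010-,0-10-,001--
  m5: --101,-0-01,-010-,0-10-,001--
  m6: 00-10,001--
  m7: 001-- ←essential
  m8: -10-0,01-00
  m10: -10-0,-101-,0-010
  m11: -101- ←essential
  m12: 0-10-,01-00
  m13: --101,0-10-
  m16: 1-00-,10-0-
  m17: -0-01,1--01,1-0-1,1-00-,10-0-
  m19: 1-0-1 ←essential
  m20: -010-,10-0-
  m21: --101,-0-01,-010-,1--01,10-0-
  m24: -10-0,1-00-,110--
  m25: 1--01,1-0-1,1-00-,110--
  m26: -10-0,-101-,11-10,110--
  m27: -101-,1-0-1,110--
  m29: --101,1--01
  m30: 11-10 ←essential
Essential: -0-01, -101-, 001--, 1-0-1, 11-10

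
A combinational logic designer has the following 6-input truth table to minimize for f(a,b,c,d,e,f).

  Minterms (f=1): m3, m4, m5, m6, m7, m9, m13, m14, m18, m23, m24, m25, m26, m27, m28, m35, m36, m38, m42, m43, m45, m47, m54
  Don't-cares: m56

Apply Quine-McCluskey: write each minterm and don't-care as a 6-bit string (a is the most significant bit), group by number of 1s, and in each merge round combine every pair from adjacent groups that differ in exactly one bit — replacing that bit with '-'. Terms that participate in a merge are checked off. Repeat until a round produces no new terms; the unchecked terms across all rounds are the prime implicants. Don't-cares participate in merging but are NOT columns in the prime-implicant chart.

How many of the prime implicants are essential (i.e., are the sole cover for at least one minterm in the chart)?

8

[col 0] 000011*, 000100*, 000101*, 000110*, 000111*, 001001*, 001101*, 001110*, 010010*, 010111*, 011000*, 011001*, 011010*, 011011*, 011100*, 100011*, 100100*, 100110*, 101010*, 101011*, 101101*, 101111*, 110110*, 111000*
[col 1] -00011, -00100*, -00110*, -01101, -11000, 0-0111, 0-1001, 00-101, 00-110, 000-11, 0001-0*, 0001-1*, 00010-*, 00011-*, 001-01, 01-010, 011-00, 0110-0*, 0110-1*, 01100-*, 01101-*, 1-0110, 10-011, 1001-0*, 101-11, 10101-, 1011-1
[col 2] -001-0, 0001--, 0110--
Prime implicants: -00011, -001-0, -01101, -11000, 0-0111, 0-1001, 00-101, 00-110, 000-11, 0001--, 001-01, 01-010, 011-00, 0110--, 1-0110, 10-011, 101-11, 10101-, 1011-1
PI chart (minterm → PIs covering it):
  3 | -00011,000-11
  4 | -001-0,0001--
  5 | 00-101,0001--
  6 | -001-0,00-110,0001--
  7 | 0-0111,000-11,0001--
  9 | 0-1001,001-01
  13 | -01101,00-101,001-01
  14 | 00-110  (sole → essential)
  18 | 01-010  (sole → essential)
  23 | 0-0111  (sole → essential)
  24 | -11000,011-00,0110--
  25 | 0-1001,0110--
  26 | 01-010,0110--
  27 | 0110--  (sole → essential)
  28 | 011-00  (sole → essential)
  35 | -00011,10-011
  36 | -001-0  (sole → essential)
  38 | -001-0,1-0110
  42 | 10101-  (sole → essential)
  43 | 10-011,101-11,10101-
  45 | -01101,1011-1
  47 | 101-11,1011-1
  54 | 1-0110  (sole → essential)
Essential prime implicants: -001-0, 0-0111, 00-110, 01-010, 011-00, 0110--, 1-0110, 10101-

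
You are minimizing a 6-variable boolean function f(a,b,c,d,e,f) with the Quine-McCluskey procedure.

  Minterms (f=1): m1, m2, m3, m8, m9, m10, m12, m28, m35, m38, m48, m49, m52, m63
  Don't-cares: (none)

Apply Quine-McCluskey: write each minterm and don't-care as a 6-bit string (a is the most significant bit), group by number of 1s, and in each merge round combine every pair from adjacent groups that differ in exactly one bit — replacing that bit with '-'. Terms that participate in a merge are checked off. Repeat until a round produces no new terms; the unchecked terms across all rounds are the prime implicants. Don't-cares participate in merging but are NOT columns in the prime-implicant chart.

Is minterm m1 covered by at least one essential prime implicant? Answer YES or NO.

Round 0: 000001✓ 000010✓ 000011✓ 001000✓ 001001✓ 001010✓ 001100✓ 011100✓ 100011✓ 100110 110000✓ 110001✓ 110100✓ 111111
Round 1: -00011 0-1100 00-001 00-010 0000-1 00001- 001-00 0010-0 00100- 110-00 11000-
PIs = {-00011, 0-1100, 00-001, 00-010, 0000-1, 00001-, 001-00, 0010-0, 00100-, 100110, 110-00, 11000-, 111111}
Coverage chart:
  m1: 00-001,0000-1
  m2: 00-010,00001-
  m3: -00011,0000-1,00001-
  m8: 001-00,0010-0,00100-
  m9: 00-001,00100-
  m10: 00-010,0010-0
  m12: 0-1100,001-00
  m28: 0-1100 ←essential
  m35: -00011 ←essential
  m38: 100110 ←essential
  m48: 110-00,11000-
  m49: 11000- ←essential
  m52: 110-00 ←essential
  m63: 111111 ←essential
Essential: -00011, 0-1100, 100110, 110-00, 11000-, 111111

NO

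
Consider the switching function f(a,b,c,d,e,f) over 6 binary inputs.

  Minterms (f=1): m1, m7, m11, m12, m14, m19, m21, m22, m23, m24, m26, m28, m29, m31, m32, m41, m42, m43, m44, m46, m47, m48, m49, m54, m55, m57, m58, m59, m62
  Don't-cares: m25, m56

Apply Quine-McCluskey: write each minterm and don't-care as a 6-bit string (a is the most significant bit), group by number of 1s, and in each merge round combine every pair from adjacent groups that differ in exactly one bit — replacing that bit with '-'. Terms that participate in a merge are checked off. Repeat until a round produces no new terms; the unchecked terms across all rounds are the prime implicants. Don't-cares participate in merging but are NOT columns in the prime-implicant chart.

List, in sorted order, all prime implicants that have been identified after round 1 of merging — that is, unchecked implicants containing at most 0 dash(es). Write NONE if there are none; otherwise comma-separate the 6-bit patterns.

000001

[col 0] 000001, 000111*, 001011*, 001100*, 001110*, 010011*, 010101*, 010110*, 010111*, 011000*, 011001*, 011010*, 011100*, 011101*, 011111*, 100000*, 101001*, 101010*, 101011*, 101100*, 101110*, 101111*, 110000*, 110001*, 110110*, 110111*, 111000*, 111001*, 111010*, 111011*, 111110*
[col 1] -01011, -01100*, -01110*, -10110*, -10111*, -11000*, -11001*, -11010*, 0-0111, 0-1100, 0011-0*, 01-101*, 01-111*, 010-11, 0101-1*, 01011-*, 011-00*, 011-01*, 0110-0*, 01100-*, 0111-1*, 01110-*, 1-0000, 1-1001*, 1-1010*, 1-1011*, 1-1110*, 101-10*, 101-11*, 1010-1*, 10101-*, 1011-0*, 10111-*, 11-000*, 11-001*, 11-110, 11000-*, 11011-*, 111-10*, 1110-0*, 1110-1*, 11100-*, 11101-*
[col 2] -011-0, -1011-, -110-0, -1100-, 01-1-1, 011-0-, 1-1-10, 1-10-1, 1-101-, 101-1-, 11-00-, 1110--
Prime implicants: -01011, -011-0, -1011-, -110-0, -1100-, 0-0111, 0-1100, 000001, 01-1-1, 010-11, 011-0-, 1-0000, 1-1-10, 1-10-1, 1-101-, 101-1-, 11-00-, 11-110, 1110--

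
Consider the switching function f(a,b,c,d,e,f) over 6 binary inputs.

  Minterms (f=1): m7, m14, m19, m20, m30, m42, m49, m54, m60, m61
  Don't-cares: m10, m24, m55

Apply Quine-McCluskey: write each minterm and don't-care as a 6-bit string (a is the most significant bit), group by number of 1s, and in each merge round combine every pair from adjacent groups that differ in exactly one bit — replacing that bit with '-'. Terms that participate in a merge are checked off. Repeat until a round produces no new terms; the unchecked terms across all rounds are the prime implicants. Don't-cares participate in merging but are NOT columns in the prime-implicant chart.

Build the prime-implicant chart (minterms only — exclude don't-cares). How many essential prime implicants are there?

8

size-2^0 implicants → 000111  001010(✓)  001110(✓)  010011  010100  011000  011110(✓)  101010(✓)  110001  110110(✓)  110111(✓)  111100(✓)  111101(✓)
size-2^1 implicants → -01010  0-1110  001-10  11011-  11110-
Unchecked terms (primes): -01010, 0-1110, 000111, 001-10, 010011, 010100, 011000, 110001, 11011-, 11110-
Minterm coverage:
  m7 ⊆ 000111 [E]
  m14 ⊆ 0-1110,001-10
  m19 ⊆ 010011 [E]
  m20 ⊆ 010100 [E]
  m30 ⊆ 0-1110 [E]
  m42 ⊆ -01010 [E]
  m49 ⊆ 110001 [E]
  m54 ⊆ 11011- [E]
  m60 ⊆ 11110- [E]
  m61 ⊆ 11110- [E]
E = {-01010, 0-1110, 000111, 010011, 010100, 110001, 11011-, 11110-}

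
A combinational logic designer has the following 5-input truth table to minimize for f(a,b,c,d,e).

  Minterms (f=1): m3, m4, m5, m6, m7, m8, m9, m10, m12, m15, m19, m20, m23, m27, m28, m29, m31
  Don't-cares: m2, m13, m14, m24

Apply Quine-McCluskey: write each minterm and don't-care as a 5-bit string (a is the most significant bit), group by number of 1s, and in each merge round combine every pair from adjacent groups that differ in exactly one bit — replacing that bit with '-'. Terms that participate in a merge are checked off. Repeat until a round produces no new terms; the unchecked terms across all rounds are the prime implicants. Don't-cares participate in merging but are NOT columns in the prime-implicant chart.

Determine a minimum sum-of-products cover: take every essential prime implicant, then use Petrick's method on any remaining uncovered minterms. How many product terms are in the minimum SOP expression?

7

Round 0: 00010✓ 00011✓ 00100✓ 00101✓ 00110✓ 00111✓ 01000✓ 01001✓ 01010✓ 01100✓ 01101✓ 01110✓ 01111✓ 10011✓ 10100✓ 10111✓ 11000✓ 11011✓ 11100✓ 11101✓ 11111✓
Round 1: -0011✓ -0100✓ -0111✓ -1000✓ -1100✓ -1101✓ -1111✓ 0-010✓ 0-100✓ 0-101✓ 0-110✓ 0-111✓ 00-10✓ 00-11✓ 0001-✓ 001-0✓ 001-1✓ 0010-✓ 0011-✓ 01-00✓ 01-01✓ 01-10✓ 010-0✓ 0100-✓ 011-0✓ 011-1✓ 0110-✓ 0111-✓ 1-011✓ 1-100✓ 1-111✓ 10-11✓ 11-00✓ 11-11✓ 111-1✓ 1110-✓
Round 2: --100 --111 -0-11 -1-00 -11-1 -110- 0--10 0-1-0✓ 0-1-1✓ 0-10-✓ 0-11-✓ 00-1- 001--✓ 01--0 01-0- 011--✓ 1--11
Round 3: 0-1--
PIs = {--100, --111, -0-11, -1-00, -11-1, -110-, 0--10, 0-1--, 00-1-, 01--0, 01-0-, 1--11}
Coverage chart:
  m3: -0-11,00-1-
  m4: --100,0-1--
  m5: 0-1-- ←essential
  m6: 0--10,0-1--,00-1-
  m7: --111,-0-11,0-1--,00-1-
  m8: -1-00,01--0,01-0-
  m9: 01-0- ←essential
  m10: 0--10,01--0
  m12: --100,-1-00,-110-,0-1--,01--0,01-0-
  m15: --111,-11-1,0-1--
  m19: -0-11,1--11
  m20: --100 ←essential
  m23: --111,-0-11,1--11
  m27: 1--11 ←essential
  m28: --100,-1-00,-110-
  m29: -11-1,-110-
  m31: --111,-11-1,1--11
Essential: --100, 0-1--, 01-0-, 1--11
Petrick residual → -0-11, -11-1, 0--10
Min cover (7 terms): cd'e' + b'de + bce + a'de' + a'c + a'bd' + ade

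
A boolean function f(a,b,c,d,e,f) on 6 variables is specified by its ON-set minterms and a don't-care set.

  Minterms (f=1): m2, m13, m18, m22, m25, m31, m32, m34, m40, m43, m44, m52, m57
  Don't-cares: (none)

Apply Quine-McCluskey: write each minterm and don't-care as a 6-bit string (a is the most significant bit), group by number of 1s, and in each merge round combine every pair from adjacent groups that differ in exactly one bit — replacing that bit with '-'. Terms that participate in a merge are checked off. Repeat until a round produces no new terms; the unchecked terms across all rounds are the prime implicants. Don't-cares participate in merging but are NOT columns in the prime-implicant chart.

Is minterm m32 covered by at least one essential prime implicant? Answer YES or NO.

Round 0: 000010✓ 001101 010010✓ 010110✓ 011001✓ 011111 100000✓ 100010✓ 101000✓ 101011 101100✓ 110100 111001✓
Round 1: -00010 -11001 0-0010 010-10 10-000 1000-0 101-00
PIs = {-00010, -11001, 0-0010, 001101, 010-10, 011111, 10-000, 1000-0, 101-00, 101011, 110100}
Coverage chart:
  m2: -00010,0-0010
  m13: 001101 ←essential
  m18: 0-0010,010-10
  m22: 010-10 ←essential
  m25: -11001 ←essential
  m31: 011111 ←essential
  m32: 10-000,1000-0
  m34: -00010,1000-0
  m40: 10-000,101-00
  m43: 101011 ←essential
  m44: 101-00 ←essential
  m52: 110100 ←essential
  m57: -11001 ←essential
Essential: -11001, 001101, 010-10, 011111, 101-00, 101011, 110100

NO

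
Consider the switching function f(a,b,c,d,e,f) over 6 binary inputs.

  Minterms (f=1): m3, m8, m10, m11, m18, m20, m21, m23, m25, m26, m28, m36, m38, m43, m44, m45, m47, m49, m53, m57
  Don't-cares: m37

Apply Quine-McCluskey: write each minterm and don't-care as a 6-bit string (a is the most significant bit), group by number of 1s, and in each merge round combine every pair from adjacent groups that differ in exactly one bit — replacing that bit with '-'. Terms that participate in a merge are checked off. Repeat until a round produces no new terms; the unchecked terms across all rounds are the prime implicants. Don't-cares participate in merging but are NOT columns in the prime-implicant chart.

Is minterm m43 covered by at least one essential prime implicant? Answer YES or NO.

NO

size-2^0 implicants → 000011(✓)  001000(✓)  001010(✓)  001011(✓)  010010(✓)  010100(✓)  010101(✓)  010111(✓)  011001(✓)  011010(✓)  011100(✓)  100100(✓)  100101(✓)  100110(✓)  101011(✓)  101100(✓)  101101(✓)  101111(✓)  110001(✓)  110101(✓)  111001(✓)
size-2^1 implicants → -01011  -10101  -11001  0-1010  00-011  0010-0  00101-  01-010  01-100  0101-1  01010-  1-0101  10-100(✓)  10-101(✓)  1001-0  10010-(✓)  101-11  1011-1  10110-(✓)  11-001  110-01
size-2^2 implicants → 10-10-
Unchecked terms (primes): -01011, -10101, -11001, 0-1010, 00-011, 0010-0, 00101-, 01-010, 01-100, 0101-1, 01010-, 1-0101, 10-10-, 1001-0, 101-11, 1011-1, 11-001, 110-01
Minterm coverage:
  m3 ⊆ 00-011 [E]
  m8 ⊆ 0010-0 [E]
  m10 ⊆ 0-1010,0010-0,00101-
  m11 ⊆ -01011,00-011,00101-
  m18 ⊆ 01-010 [E]
  m20 ⊆ 01-100,01010-
  m21 ⊆ -10101,0101-1,01010-
  m23 ⊆ 0101-1 [E]
  m25 ⊆ -11001 [E]
  m26 ⊆ 0-1010,01-010
  m28 ⊆ 01-100 [E]
  m36 ⊆ 10-10-,1001-0
  m38 ⊆ 1001-0 [E]
  m43 ⊆ -01011,101-11
  m44 ⊆ 10-10- [E]
  m45 ⊆ 10-10-,1011-1
  m47 ⊆ 101-11,1011-1
  m49 ⊆ 11-001,110-01
  m53 ⊆ -10101,1-0101,110-01
  m57 ⊆ -11001,11-001
E = {-11001, 00-011, 0010-0, 01-010, 01-100, 0101-1, 10-10-, 1001-0}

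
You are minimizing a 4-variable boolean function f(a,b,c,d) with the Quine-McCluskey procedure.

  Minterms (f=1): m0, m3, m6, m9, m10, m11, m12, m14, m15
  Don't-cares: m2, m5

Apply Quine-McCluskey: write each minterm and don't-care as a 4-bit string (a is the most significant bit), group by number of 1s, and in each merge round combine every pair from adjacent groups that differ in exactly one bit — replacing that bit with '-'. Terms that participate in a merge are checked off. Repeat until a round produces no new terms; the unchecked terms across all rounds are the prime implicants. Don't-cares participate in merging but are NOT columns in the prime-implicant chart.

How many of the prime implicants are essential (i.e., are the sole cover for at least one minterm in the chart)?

Round 0: 0000✓ 0010✓ 0011✓ 0101 0110✓ 1001✓ 1010✓ 1011✓ 1100✓ 1110✓ 1111✓
Round 1: -010✓ -011✓ -110✓ 0-10✓ 00-0 001-✓ 1-10✓ 1-11✓ 10-1 101-✓ 11-0 111-✓
Round 2: --10 -01- 1-1-
PIs = {--10, -01-, 00-0, 0101, 1-1-, 10-1, 11-0}
Coverage chart:
  m0: 00-0 ←essential
  m3: -01- ←essential
  m6: --10 ←essential
  m9: 10-1 ←essential
  m10: --10,-01-,1-1-
  m11: -01-,1-1-,10-1
  m12: 11-0 ←essential
  m14: --10,1-1-,11-0
  m15: 1-1- ←essential
Essential: --10, -01-, 00-0, 1-1-, 10-1, 11-0

6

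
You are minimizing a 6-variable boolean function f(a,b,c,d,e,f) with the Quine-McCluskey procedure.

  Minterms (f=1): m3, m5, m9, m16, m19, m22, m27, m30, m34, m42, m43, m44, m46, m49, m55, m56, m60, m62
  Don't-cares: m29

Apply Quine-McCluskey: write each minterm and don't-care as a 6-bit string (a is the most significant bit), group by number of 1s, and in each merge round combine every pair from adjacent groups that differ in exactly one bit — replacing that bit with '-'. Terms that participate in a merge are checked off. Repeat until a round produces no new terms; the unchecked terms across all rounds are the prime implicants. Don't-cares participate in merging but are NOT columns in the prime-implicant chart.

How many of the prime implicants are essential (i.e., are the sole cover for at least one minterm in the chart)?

12

Round 0: 000011✓ 000101 001001 010000 010011✓ 010110✓ 011011✓ 011101 011110✓ 100010✓ 101010✓ 101011✓ 101100✓ 101110✓ 110001 110111 111000✓ 111100✓ 111110✓
Round 1: -11110 0-0011 01-011 01-110 1-1100✓ 1-1110✓ 10-010 101-10 10101- 1011-0✓ 111-00 1111-0✓
Round 2: 1-11-0
PIs = {-11110, 0-0011, 000101, 001001, 01-011, 01-110, 010000, 011101, 1-11-0, 10-010, 101-10, 10101-, 110001, 110111, 111-00}
Coverage chart:
  m3: 0-0011 ←essential
  m5: 000101 ←essential
  m9: 001001 ←essential
  m16: 010000 ←essential
  m19: 0-0011,01-011
  m22: 01-110 ←essential
  m27: 01-011 ←essential
  m30: -11110,01-110
  m34: 10-010 ←essential
  m42: 10-010,101-10,10101-
  m43: 10101- ←essential
  m44: 1-11-0 ←essential
  m46: 1-11-0,101-10
  m49: 110001 ←essential
  m55: 110111 ←essential
  m56: 111-00 ←essential
  m60: 1-11-0,111-00
  m62: -11110,1-11-0
Essential: 0-0011, 000101, 001001, 01-011, 01-110, 010000, 1-11-0, 10-010, 10101-, 110001, 110111, 111-00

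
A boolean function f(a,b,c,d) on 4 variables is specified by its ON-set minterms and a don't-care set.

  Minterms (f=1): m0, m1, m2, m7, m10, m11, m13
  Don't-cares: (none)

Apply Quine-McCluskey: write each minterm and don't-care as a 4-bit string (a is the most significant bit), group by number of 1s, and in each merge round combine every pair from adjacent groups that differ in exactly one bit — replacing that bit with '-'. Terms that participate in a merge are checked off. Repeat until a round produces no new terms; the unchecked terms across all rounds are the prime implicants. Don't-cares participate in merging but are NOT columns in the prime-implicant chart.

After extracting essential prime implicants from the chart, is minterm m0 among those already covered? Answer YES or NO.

size-2^0 implicants → 0000(✓)  0001(✓)  0010(✓)  0111  1010(✓)  1011(✓)  1101
size-2^1 implicants → -010  00-0  000-  101-
Unchecked terms (primes): -010, 00-0, 000-, 0111, 101-, 1101
Minterm coverage:
  m0 ⊆ 00-0,000-
  m1 ⊆ 000- [E]
  m2 ⊆ -010,00-0
  m7 ⊆ 0111 [E]
  m10 ⊆ -010,101-
  m11 ⊆ 101- [E]
  m13 ⊆ 1101 [E]
E = {000-, 0111, 101-, 1101}

YES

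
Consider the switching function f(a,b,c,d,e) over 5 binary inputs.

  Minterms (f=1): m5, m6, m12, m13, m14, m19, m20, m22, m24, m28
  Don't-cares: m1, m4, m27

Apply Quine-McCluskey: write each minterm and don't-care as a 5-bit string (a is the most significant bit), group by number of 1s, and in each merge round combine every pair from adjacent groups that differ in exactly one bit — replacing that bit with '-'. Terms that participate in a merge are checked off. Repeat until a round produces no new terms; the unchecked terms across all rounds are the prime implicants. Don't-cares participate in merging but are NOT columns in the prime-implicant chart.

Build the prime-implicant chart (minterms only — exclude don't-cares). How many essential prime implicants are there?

Round 0: 00001✓ 00100✓ 00101✓ 00110✓ 01100✓ 01101✓ 01110✓ 10011✓ 10100✓ 10110✓ 11000✓ 11011✓ 11100✓
Round 1: -0100✓ -0110✓ -1100✓ 0-100✓ 0-101✓ 0-110✓ 00-01 001-0✓ 0010-✓ 011-0✓ 0110-✓ 1-011 1-100✓ 101-0✓ 11-00
Round 2: --100 -01-0 0-1-0 0-10-
PIs = {--100, -01-0, 0-1-0, 0-10-, 00-01, 1-011, 11-00}
Coverage chart:
  m5: 0-10-,00-01
  m6: -01-0,0-1-0
  m12: --100,0-1-0,0-10-
  m13: 0-10- ←essential
  m14: 0-1-0 ←essential
  m19: 1-011 ←essential
  m20: --100,-01-0
  m22: -01-0 ←essential
  m24: 11-00 ←essential
  m28: --100,11-00
Essential: -01-0, 0-1-0, 0-10-, 1-011, 11-00

5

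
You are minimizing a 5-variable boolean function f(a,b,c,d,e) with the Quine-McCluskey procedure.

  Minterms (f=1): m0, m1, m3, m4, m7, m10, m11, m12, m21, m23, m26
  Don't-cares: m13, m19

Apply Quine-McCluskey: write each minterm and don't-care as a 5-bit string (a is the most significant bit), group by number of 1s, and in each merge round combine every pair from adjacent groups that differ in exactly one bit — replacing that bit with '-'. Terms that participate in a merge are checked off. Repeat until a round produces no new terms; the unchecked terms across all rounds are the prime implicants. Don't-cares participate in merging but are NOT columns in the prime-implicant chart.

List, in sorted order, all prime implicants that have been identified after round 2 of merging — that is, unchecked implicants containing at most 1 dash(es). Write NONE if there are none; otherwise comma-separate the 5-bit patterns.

Round 0: 00000✓ 00001✓ 00011✓ 00100✓ 00111✓ 01010✓ 01011✓ 01100✓ 01101✓ 10011✓ 10101✓ 10111✓ 11010✓
Round 1: -0011✓ -0111✓ -1010 0-011 0-100 00-00 00-11✓ 000-1 0000- 0101- 0110- 10-11✓ 101-1
Round 2: -0-11
PIs = {-0-11, -1010, 0-011, 0-100, 00-00, 000-1, 0000-, 0101-, 0110-, 101-1}

-1010, 0-011, 0-100, 00-00, 000-1, 0000-, 0101-, 0110-, 101-1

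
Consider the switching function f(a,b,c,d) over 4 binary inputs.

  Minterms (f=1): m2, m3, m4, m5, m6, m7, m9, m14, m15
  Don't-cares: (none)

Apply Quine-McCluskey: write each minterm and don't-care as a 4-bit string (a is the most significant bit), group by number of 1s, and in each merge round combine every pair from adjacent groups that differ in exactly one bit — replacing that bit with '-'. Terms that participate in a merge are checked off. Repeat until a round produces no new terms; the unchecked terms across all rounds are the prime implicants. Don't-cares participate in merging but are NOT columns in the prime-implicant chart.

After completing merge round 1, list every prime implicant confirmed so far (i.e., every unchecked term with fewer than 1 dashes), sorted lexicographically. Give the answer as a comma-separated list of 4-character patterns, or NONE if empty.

1001

[col 0] 0010*, 0011*, 0100*, 0101*, 0110*, 0111*, 1001, 1110*, 1111*
[col 1] -110*, -111*, 0-10*, 0-11*, 001-*, 01-0*, 01-1*, 010-*, 011-*, 111-*
[col 2] -11-, 0-1-, 01--
Prime implicants: -11-, 0-1-, 01--, 1001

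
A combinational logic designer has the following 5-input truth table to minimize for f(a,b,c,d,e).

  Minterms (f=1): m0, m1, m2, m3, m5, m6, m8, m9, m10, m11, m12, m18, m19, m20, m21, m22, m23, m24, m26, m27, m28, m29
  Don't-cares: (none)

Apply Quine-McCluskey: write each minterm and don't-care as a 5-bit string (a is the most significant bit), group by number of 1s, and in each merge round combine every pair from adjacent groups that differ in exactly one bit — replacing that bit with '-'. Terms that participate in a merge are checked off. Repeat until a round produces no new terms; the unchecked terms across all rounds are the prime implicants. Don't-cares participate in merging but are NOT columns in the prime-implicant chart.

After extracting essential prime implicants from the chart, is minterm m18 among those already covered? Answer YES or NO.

[col 0] 00000*, 00001*, 00010*, 00011*, 00101*, 00110*, 01000*, 01001*, 01010*, 01011*, 01100*, 10010*, 10011*, 10100*, 10101*, 10110*, 10111*, 11000*, 11010*, 11011*, 11100*, 11101*
[col 1] -0010*, -0011*, -0101, -0110*, -1000*, -1010*, -1011*, -1100*, 0-000*, 0-001*, 0-010*, 0-011*, 00-01, 00-10*, 000-0*, 000-1*, 0000-*, 0001-*, 01-00*, 010-0*, 010-1*, 0100-*, 0101-*, 1-010*, 1-011*, 1-100*, 1-101*, 10-10*, 10-11*, 1001-*, 101-0*, 101-1*, 1010-*, 1011-*, 11-00*, 110-0*, 1101-*, 1110-*
[col 2] --010*, --011*, -0-10, -001-*, -1-00, -10-0, -101-*, 0-0-0*, 0-0-1*, 0-00-*, 0-01-*, 000--*, 010--*, 1-01-*, 1-10-, 10-1-, 101--
[col 3] --01-, 0-0--
Prime implicants: --01-, -0-10, -0101, -1-00, -10-0, 0-0--, 00-01, 1-10-, 10-1-, 101--
PI chart (minterm → PIs covering it):
  0 | 0-0--  (sole → essential)
  1 | 0-0--,00-01
  2 | --01-,-0-10,0-0--
  3 | --01-,0-0--
  5 | -0101,00-01
  6 | -0-10  (sole → essential)
  8 | -1-00,-10-0,0-0--
  9 | 0-0--  (sole → essential)
  10 | --01-,-10-0,0-0--
  11 | --01-,0-0--
  12 | -1-00  (sole → essential)
  18 | --01-,-0-10,10-1-
  19 | --01-,10-1-
  20 | 1-10-,101--
  21 | -0101,1-10-,101--
  22 | -0-10,10-1-,101--
  23 | 10-1-,101--
  24 | -1-00,-10-0
  26 | --01-,-10-0
  27 | --01-  (sole → essential)
  28 | -1-00,1-10-
  29 | 1-10-  (sole → essential)
Essential prime implicants: --01-, -0-10, -1-00, 0-0--, 1-10-

YES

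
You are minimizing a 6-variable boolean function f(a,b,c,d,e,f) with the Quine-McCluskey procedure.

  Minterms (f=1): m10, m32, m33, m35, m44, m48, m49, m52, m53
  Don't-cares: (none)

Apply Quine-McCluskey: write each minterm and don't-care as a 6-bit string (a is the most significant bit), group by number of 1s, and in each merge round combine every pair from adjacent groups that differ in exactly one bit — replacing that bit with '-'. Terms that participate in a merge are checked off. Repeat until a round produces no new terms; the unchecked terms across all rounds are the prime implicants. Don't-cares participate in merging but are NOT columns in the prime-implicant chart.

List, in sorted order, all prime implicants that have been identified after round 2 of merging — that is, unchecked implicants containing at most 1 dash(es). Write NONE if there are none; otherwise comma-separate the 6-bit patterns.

001010, 1000-1, 101100

Round 0: 001010 100000✓ 100001✓ 100011✓ 101100 110000✓ 110001✓ 110100✓ 110101✓
Round 1: 1-0000✓ 1-0001✓ 1000-1 10000-✓ 110-00✓ 110-01✓ 11000-✓ 11010-✓
Round 2: 1-000- 110-0-
PIs = {001010, 1-000-, 1000-1, 101100, 110-0-}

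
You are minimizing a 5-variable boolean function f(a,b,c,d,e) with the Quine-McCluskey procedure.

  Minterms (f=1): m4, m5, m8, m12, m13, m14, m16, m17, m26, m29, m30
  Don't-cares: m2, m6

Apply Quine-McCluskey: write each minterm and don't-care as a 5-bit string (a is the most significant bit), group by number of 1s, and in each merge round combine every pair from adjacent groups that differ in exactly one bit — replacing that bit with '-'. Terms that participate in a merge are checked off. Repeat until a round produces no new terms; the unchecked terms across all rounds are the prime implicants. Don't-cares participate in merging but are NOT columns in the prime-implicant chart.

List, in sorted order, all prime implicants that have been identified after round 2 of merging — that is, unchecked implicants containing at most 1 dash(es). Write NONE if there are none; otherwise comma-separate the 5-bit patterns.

Round 0: 00010✓ 00100✓ 00101✓ 00110✓ 01000✓ 01100✓ 01101✓ 01110✓ 10000✓ 10001✓ 11010✓ 11101✓ 11110✓
Round 1: -1101 -1110 0-100✓ 0-101✓ 0-110✓ 00-10 001-0✓ 0010-✓ 01-00 011-0✓ 0110-✓ 1000- 11-10
Round 2: 0-1-0 0-10-
PIs = {-1101, -1110, 0-1-0, 0-10-, 00-10, 01-00, 1000-, 11-10}

-1101, -1110, 00-10, 01-00, 1000-, 11-10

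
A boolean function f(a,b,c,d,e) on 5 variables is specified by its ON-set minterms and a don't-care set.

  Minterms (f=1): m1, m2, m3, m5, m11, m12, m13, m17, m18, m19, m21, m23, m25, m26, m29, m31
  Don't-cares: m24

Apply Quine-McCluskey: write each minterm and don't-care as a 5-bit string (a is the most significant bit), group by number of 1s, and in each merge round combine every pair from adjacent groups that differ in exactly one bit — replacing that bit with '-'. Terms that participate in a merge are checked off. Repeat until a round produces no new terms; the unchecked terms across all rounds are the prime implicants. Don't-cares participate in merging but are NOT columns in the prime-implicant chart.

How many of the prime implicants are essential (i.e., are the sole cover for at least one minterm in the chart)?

size-2^0 implicants → 00001(✓)  00010(✓)  00011(✓)  00101(✓)  01011(✓)  01100(✓)  01101(✓)  10001(✓)  10010(✓)  10011(✓)  10101(✓)  10111(✓)  11000(✓)  11001(✓)  11010(✓)  11101(✓)  11111(✓)
size-2^1 implicants → -0001(✓)  -0010(✓)  -0011(✓)  -0101(✓)  -1101(✓)  0-011  0-101(✓)  00-01(✓)  000-1(✓)  0001-(✓)  0110-  1-001(✓)  1-010  1-101(✓)  1-111(✓)  10-01(✓)  10-11(✓)  100-1(✓)  1001-(✓)  101-1(✓)  11-01(✓)  110-0  1100-  111-1(✓)
size-2^2 implicants → --101  -0-01  -00-1  -001-  1--01  1-1-1  10--1
Unchecked terms (primes): --101, -0-01, -00-1, -001-, 0-011, 0110-, 1--01, 1-010, 1-1-1, 10--1, 110-0, 1100-
Minterm coverage:
  m1 ⊆ -0-01,-00-1
  m2 ⊆ -001- [E]
  m3 ⊆ -00-1,-001-,0-011
  m5 ⊆ --101,-0-01
  m11 ⊆ 0-011 [E]
  m12 ⊆ 0110- [E]
  m13 ⊆ --101,0110-
  m17 ⊆ -0-01,-00-1,1--01,10--1
  m18 ⊆ -001-,1-010
  m19 ⊆ -00-1,-001-,10--1
  m21 ⊆ --101,-0-01,1--01,1-1-1,10--1
  m23 ⊆ 1-1-1,10--1
  m25 ⊆ 1--01,1100-
  m26 ⊆ 1-010,110-0
  m29 ⊆ --101,1--01,1-1-1
  m31 ⊆ 1-1-1 [E]
E = {-001-, 0-011, 0110-, 1-1-1}

4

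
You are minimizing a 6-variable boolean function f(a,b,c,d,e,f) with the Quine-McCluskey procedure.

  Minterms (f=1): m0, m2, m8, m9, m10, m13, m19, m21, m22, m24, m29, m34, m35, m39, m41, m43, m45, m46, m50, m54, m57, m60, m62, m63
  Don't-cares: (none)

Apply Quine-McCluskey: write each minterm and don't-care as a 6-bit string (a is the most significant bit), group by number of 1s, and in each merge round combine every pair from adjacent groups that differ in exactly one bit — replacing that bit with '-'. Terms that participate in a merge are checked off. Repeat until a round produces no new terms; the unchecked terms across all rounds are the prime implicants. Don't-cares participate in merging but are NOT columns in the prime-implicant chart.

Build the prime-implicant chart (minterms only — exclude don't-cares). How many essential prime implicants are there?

[col 0] 000000*, 000010*, 001000*, 001001*, 001010*, 001101*, 010011, 010101*, 010110*, 011000*, 011101*, 100010*, 100011*, 100111*, 101001*, 101011*, 101101*, 101110*, 110010*, 110110*, 111001*, 111100*, 111110*, 111111*
[col 1] -00010, -01001*, -01101*, -10110, 0-1000, 0-1101, 00-000*, 00-010*, 0000-0*, 001-01*, 0010-0*, 00100-, 01-101, 1-0010, 1-1001, 1-1110, 10-011, 100-11, 10001-, 101-01*, 1010-1, 11-110, 110-10, 1111-0, 11111-
[col 2] -01-01, 00-0-0
Prime implicants: -00010, -01-01, -10110, 0-1000, 0-1101, 00-0-0, 00100-, 01-101, 010011, 1-0010, 1-1001, 1-1110, 10-011, 100-11, 10001-, 1010-1, 11-110, 110-10, 1111-0, 11111-
PI chart (minterm → PIs covering it):
  0 | 00-0-0  (sole → essential)
  2 | -00010,00-0-0
  8 | 0-1000,00-0-0,00100-
  9 | -01-01,00100-
  10 | 00-0-0  (sole → essential)
  13 | -01-01,0-1101
  19 | 010011  (sole → essential)
  21 | 01-101  (sole → essential)
  22 | -10110  (sole → essential)
  24 | 0-1000  (sole → essential)
  29 | 0-1101,01-101
  34 | -00010,1-0010,10001-
  35 | 10-011,100-11,10001-
  39 | 100-11  (sole → essential)
  41 | -01-01,1-1001,1010-1
  43 | 10-011,1010-1
  45 | -01-01  (sole → essential)
  46 | 1-1110  (sole → essential)
  50 | 1-0010,110-10
  54 | -10110,11-110,110-10
  57 | 1-1001  (sole → essential)
  60 | 1111-0  (sole → essential)
  62 | 1-1110,11-110,1111-0,11111-
  63 | 11111-  (sole → essential)
Essential prime implicants: -01-01, -10110, 0-1000, 00-0-0, 01-101, 010011, 1-1001, 1-1110, 100-11, 1111-0, 11111-

11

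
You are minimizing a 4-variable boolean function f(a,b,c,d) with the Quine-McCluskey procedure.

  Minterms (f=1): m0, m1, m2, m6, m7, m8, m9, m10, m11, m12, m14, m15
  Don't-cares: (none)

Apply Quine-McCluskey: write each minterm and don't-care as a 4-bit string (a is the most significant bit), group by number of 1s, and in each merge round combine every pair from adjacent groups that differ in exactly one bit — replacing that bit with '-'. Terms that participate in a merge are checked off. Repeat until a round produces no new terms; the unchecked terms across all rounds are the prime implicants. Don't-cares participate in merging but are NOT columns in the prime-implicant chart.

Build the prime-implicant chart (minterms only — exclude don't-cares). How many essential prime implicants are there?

[col 0] 0000*, 0001*, 0010*, 0110*, 0111*, 1000*, 1001*, 1010*, 1011*, 1100*, 1110*, 1111*
[col 1] -000*, -001*, -010*, -110*, -111*, 0-10*, 00-0*, 000-*, 011-*, 1-00*, 1-10*, 1-11*, 10-0*, 10-1*, 100-*, 101-*, 11-0*, 111-*
[col 2] --10, -0-0, -00-, -11-, 1--0, 1-1-, 10--
Prime implicants: --10, -0-0, -00-, -11-, 1--0, 1-1-, 10--
PI chart (minterm → PIs covering it):
  0 | -0-0,-00-
  1 | -00-  (sole → essential)
  2 | --10,-0-0
  6 | --10,-11-
  7 | -11-  (sole → essential)
  8 | -0-0,-00-,1--0,10--
  9 | -00-,10--
  10 | --10,-0-0,1--0,1-1-,10--
  11 | 1-1-,10--
  12 | 1--0  (sole → essential)
  14 | --10,-11-,1--0,1-1-
  15 | -11-,1-1-
Essential prime implicants: -00-, -11-, 1--0

3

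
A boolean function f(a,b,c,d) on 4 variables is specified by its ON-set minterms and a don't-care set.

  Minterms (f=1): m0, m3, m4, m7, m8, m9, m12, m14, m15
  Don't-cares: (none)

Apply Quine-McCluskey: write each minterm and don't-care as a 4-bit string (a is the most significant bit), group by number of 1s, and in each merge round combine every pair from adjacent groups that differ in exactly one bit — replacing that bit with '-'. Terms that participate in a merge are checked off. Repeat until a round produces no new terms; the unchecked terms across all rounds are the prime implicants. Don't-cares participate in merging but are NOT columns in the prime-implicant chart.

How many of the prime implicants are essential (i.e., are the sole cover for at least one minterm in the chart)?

size-2^0 implicants → 0000(✓)  0011(✓)  0100(✓)  0111(✓)  1000(✓)  1001(✓)  1100(✓)  1110(✓)  1111(✓)
size-2^1 implicants → -000(✓)  -100(✓)  -111  0-00(✓)  0-11  1-00(✓)  100-  11-0  111-
size-2^2 implicants → --00
Unchecked terms (primes): --00, -111, 0-11, 100-, 11-0, 111-
Minterm coverage:
  m0 ⊆ --00 [E]
  m3 ⊆ 0-11 [E]
  m4 ⊆ --00 [E]
  m7 ⊆ -111,0-11
  m8 ⊆ --00,100-
  m9 ⊆ 100- [E]
  m12 ⊆ --00,11-0
  m14 ⊆ 11-0,111-
  m15 ⊆ -111,111-
E = {--00, 0-11, 100-}

3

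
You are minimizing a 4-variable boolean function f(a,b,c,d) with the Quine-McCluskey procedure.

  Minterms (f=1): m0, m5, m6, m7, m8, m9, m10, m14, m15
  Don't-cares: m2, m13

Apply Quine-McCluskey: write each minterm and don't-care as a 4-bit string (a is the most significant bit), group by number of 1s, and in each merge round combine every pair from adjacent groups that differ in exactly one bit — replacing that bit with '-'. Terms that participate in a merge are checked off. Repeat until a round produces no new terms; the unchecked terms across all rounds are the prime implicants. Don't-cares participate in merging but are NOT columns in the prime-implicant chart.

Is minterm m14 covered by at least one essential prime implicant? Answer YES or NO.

size-2^0 implicants → 0000(✓)  0010(✓)  0101(✓)  0110(✓)  0111(✓)  1000(✓)  1001(✓)  1010(✓)  1101(✓)  1110(✓)  1111(✓)
size-2^1 implicants → -000(✓)  -010(✓)  -101(✓)  -110(✓)  -111(✓)  0-10(✓)  00-0(✓)  01-1(✓)  011-(✓)  1-01  1-10(✓)  10-0(✓)  100-  11-1(✓)  111-(✓)
size-2^2 implicants → --10  -0-0  -1-1  -11-
Unchecked terms (primes): --10, -0-0, -1-1, -11-, 1-01, 100-
Minterm coverage:
  m0 ⊆ -0-0 [E]
  m5 ⊆ -1-1 [E]
  m6 ⊆ --10,-11-
  m7 ⊆ -1-1,-11-
  m8 ⊆ -0-0,100-
  m9 ⊆ 1-01,100-
  m10 ⊆ --10,-0-0
  m14 ⊆ --10,-11-
  m15 ⊆ -1-1,-11-
E = {-0-0, -1-1}

NO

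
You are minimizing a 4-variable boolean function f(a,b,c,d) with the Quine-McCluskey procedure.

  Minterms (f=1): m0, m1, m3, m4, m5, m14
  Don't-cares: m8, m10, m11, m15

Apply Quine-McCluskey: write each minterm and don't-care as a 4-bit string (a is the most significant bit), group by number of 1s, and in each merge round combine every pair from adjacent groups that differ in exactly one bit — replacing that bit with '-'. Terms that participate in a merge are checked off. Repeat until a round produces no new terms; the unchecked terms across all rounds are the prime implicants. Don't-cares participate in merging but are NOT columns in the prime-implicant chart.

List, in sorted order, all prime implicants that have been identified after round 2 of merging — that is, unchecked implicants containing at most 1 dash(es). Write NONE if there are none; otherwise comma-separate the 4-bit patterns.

-000, -011, 00-1, 10-0

[col 0] 0000*, 0001*, 0011*, 0100*, 0101*, 1000*, 1010*, 1011*, 1110*, 1111*
[col 1] -000, -011, 0-00*, 0-01*, 00-1, 000-*, 010-*, 1-10*, 1-11*, 10-0, 101-*, 111-*
[col 2] 0-0-, 1-1-
Prime implicants: -000, -011, 0-0-, 00-1, 1-1-, 10-0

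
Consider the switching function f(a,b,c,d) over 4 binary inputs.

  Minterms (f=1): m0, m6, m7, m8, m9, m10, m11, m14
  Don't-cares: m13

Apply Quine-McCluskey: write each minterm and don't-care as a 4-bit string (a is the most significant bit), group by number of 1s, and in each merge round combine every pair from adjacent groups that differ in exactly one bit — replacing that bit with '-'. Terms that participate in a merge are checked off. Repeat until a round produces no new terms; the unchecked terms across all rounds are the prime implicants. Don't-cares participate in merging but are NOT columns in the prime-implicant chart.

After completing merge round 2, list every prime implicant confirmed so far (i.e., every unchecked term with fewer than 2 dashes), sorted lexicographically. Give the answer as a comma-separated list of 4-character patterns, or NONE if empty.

-000, -110, 011-, 1-01, 1-10

[col 0] 0000*, 0110*, 0111*, 1000*, 1001*, 1010*, 1011*, 1101*, 1110*
[col 1] -000, -110, 011-, 1-01, 1-10, 10-0*, 10-1*, 100-*, 101-*
[col 2] 10--
Prime implicants: -000, -110, 011-, 1-01, 1-10, 10--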